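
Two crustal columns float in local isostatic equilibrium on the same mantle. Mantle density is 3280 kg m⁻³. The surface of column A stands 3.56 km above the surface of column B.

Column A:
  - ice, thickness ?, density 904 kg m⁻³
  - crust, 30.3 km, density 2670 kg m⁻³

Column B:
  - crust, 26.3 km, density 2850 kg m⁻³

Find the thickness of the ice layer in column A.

1.9 km

Take the compensation level at the base of the deeper column (depth z_c below the surface of column A) and equate Σ ρ_i t_i down to z_c; mantle fills any gap and the z_c terms cancel.
Column A: x×904 + 30.3×2670 + (z_c − 30.3 − x)×3280
Column B: 3.56×0 + 26.3×2850 + (z_c − 3.56 − 26.3)×3280
The z_c×3280 term appears on both sides and cancels. Collect the known terms of each column as K = Σ(ρt)_known − 3280 × (depth of known layers): K_A = 80901 − 3280×30.3 = −18483; K_B = 74955 − 3280×(3.56 + 26.3) = −22985.8.
Balance: K_A − x×(3280 − 904) = K_B, so x = (K_A − K_B)/(3280 − 904) = 4502.8/2376 = 1.9 km.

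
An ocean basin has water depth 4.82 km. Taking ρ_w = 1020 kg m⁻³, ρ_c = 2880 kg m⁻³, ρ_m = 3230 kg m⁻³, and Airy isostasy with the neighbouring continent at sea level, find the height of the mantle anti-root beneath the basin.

For local isostatic compensation: replacing crust with seawater at the top is compensated by replacing crust with mantle at the base: d (ρ_c − ρ_w) = a (ρ_m − ρ_c).
a = d (ρ_c − ρ_w)/(ρ_m − ρ_c) = 4.82 km × 1860/350 = 25.6 km.

25.6 km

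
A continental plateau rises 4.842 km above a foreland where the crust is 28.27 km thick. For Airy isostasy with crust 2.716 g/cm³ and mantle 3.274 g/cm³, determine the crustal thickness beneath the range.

56.7 km

Root depth r = h ρ_c / (ρ_m − ρ_c) = 4.842 km × 2.716 / 0.558 = 23.57 km.
Total thickness = T + h + r = 28.27 km + 4.842 km + 23.57 km = 56.7 km.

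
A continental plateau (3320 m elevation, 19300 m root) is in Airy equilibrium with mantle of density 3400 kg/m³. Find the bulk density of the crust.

ρ_c h = (ρ_m − ρ_c) r → ρ_c (h + r) = ρ_m r → ρ_c = ρ_m r / (h + r).
ρ_c = 3400 × 19300 m / (3320 m + 19300 m) = 2900 kg/m³.

2900 kg/m³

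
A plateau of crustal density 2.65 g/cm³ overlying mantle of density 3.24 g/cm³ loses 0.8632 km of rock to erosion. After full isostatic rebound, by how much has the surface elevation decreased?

0.157 km

Rebound u = e ρ_c/ρ_m = 0.8632 km × 2.65/3.24 = 0.706 km.
Net surface drop = e − u = 0.8632 km − 0.706 km = e (ρ_m − ρ_c)/ρ_m = 0.157 km.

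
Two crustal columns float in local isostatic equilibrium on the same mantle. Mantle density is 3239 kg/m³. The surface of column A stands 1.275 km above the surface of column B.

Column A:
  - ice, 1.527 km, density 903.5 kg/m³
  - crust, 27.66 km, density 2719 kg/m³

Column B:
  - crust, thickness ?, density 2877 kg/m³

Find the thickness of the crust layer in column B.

38.2 km

Take the compensation level at the base of the deeper column (depth z_c below the surface of column A) and equate Σ ρ_i t_i down to z_c; mantle fills any gap and the z_c terms cancel.
Column A: 1.527×903.5 + 27.66×2719 + (z_c − 29.187)×3239
Column B: 1.275×0 + x×2877 + (z_c − 1.275 − 0 − x)×3239
The z_c×3239 term appears on both sides and cancels. Collect the known terms of each column as K = Σ(ρt)_known − 3239 × (depth of known layers): K_A = 76587.1845 − 3239×29.187 = −17949.5085; K_B = 0 − 3239×(1.275 + 0) = −4129.725.
Balance: K_A = K_B − x×(3239 − 2877), so x = (K_B − K_A)/(3239 − 2877) = 13819.8/362 = 38.2 km.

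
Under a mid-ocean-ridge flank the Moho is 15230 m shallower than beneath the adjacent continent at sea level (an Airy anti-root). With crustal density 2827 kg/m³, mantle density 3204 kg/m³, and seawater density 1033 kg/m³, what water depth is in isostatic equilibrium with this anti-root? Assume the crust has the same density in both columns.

Replacing a thickness d of crust by seawater at the top must be balanced by replacing crust with mantle at the base: d (ρ_c − ρ_w) = a (ρ_m − ρ_c).
d = a (ρ_m − ρ_c)/(ρ_c − ρ_w) = 15230 m × 377/1794 = 3200 m.

3200 m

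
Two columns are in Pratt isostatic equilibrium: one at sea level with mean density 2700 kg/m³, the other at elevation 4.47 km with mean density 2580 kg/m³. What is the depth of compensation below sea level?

ρ_ref D = ρ (D + h) → D (ρ_ref − ρ) = ρ h.
D = ρ h/(ρ_ref − ρ) = 2580 × 4.47 km/(2700 − 2580) = 96.1 km.

96.1 km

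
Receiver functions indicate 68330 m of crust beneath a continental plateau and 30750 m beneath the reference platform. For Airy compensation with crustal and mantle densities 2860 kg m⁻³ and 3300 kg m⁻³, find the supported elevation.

Excess crust Δ = 68330 m − 30750 m = 37580 m, split between elevation h and root r with h + r = Δ.
Airy balance ρ_c h = (ρ_m − ρ_c) r gives r = h ρ_c/(ρ_m − ρ_c), so h (1 + ρ_c/(ρ_m − ρ_c)) = Δ, i.e. h = Δ (ρ_m − ρ_c)/ρ_m.
h = 37580 m × 440/3300 = 5010 m.

5010 m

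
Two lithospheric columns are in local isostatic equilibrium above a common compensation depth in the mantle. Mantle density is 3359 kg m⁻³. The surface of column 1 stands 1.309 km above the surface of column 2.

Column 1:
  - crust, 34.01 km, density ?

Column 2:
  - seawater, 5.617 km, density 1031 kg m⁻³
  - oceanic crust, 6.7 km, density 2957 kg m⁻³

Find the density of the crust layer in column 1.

Take the compensation level at the base of the deeper column (depth z_c below the surface of column 1) and equate Σ ρ_i t_i down to z_c; mantle fills any gap and the z_c terms cancel.
Column 1: 34.01×ρ + (z_c − 34.01)×3359
Column 2: 1.309×0 + 5.617×1031 + 6.7×2957 + (z_c − 1.309 − 12.317)×3359
The z_c×3359 term appears on both sides and cancels. Collect the known terms of each column as K = Σ(ρt)_known − 3359 × (depth of known layers): K_1 = 0 − 3359×34.01 = −114239.59; K_2 = 25603.027 − 3359×(1.309 + 12.317) = −20166.707.
Balance: K_1 + 34.01×ρ = K_2, so ρ = (K_2 − K_1)/34.01 = 94072.9/34.01 = 2770 kg m⁻³.

2770 kg m⁻³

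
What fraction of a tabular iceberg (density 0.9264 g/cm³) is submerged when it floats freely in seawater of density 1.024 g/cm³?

Submerged fraction = ρ_obj/ρ_fluid = 0.9264/1.024 = 90.5%.

90.5%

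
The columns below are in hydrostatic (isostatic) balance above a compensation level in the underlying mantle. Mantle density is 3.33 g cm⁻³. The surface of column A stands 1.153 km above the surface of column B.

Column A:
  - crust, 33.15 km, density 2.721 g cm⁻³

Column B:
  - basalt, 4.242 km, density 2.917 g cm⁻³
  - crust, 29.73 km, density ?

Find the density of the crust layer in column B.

Take the compensation level at the base of the deeper column (depth z_c below the surface of column A) and equate Σ ρ_i t_i down to z_c; mantle fills any gap and the z_c terms cancel.
Column A: 33.15×2.721 + (z_c − 33.15)×3.33
Column B: 1.153×0 + 4.242×2.917 + 29.73×ρ + (z_c − 1.153 − 33.972)×3.33
The z_c×3.33 term appears on both sides and cancels. Collect the known terms of each column as K = Σ(ρt)_known − 3.33 × (depth of known layers): K_A = 90.20115 − 3.33×33.15 = −20.18835; K_B = 12.373914 − 3.33×(1.153 + 33.972) = −104.592336.
Balance: K_A = K_B + 29.73×ρ, so ρ = (K_A − K_B)/29.73 = 84.404/29.73 = 2.84 g cm⁻³.

2.84 g cm⁻³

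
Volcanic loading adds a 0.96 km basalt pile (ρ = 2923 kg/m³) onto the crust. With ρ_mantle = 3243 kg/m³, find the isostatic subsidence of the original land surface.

0.865 km

Subaerial loading: s = t ρ_load / ρ_m.
s = 0.96 km × 2923/3243 = 0.865 km.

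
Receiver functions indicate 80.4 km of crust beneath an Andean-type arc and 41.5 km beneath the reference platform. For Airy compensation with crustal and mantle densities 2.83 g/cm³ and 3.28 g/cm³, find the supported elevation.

5.34 km

Excess crust Δ = 80.4 km − 41.5 km = 38.9 km, split between elevation h and root r with h + r = Δ.
Airy balance ρ_c h = (ρ_m − ρ_c) r gives r = h ρ_c/(ρ_m − ρ_c), so h (1 + ρ_c/(ρ_m − ρ_c)) = Δ, i.e. h = Δ (ρ_m − ρ_c)/ρ_m.
h = 38.9 km × 0.45/3.28 = 5.34 km.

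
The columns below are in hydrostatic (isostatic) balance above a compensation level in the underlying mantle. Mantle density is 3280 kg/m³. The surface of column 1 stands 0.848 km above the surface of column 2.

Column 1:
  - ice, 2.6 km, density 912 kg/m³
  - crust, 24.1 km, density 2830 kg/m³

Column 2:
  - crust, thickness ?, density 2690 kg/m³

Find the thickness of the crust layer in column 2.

Take the compensation level at the base of the deeper column (depth z_c below the surface of column 1) and equate Σ ρ_i t_i down to z_c; mantle fills any gap and the z_c terms cancel.
Column 1: 2.6×912 + 24.1×2830 + (z_c − 26.7)×3280
Column 2: 0.848×0 + x×2690 + (z_c − 0.848 − 0 − x)×3280
The z_c×3280 term appears on both sides and cancels. Collect the known terms of each column as K = Σ(ρt)_known − 3280 × (depth of known layers): K_1 = 70574.2 − 3280×26.7 = −17001.8; K_2 = 0 − 3280×(0.848 + 0) = −2781.44.
Balance: K_1 = K_2 − x×(3280 − 2690), so x = (K_2 − K_1)/(3280 − 2690) = 14220.4/590 = 24.1 km.

24.1 km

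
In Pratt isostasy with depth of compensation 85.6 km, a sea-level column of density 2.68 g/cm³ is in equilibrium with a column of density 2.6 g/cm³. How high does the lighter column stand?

2.63 km

ρ_ref D = ρ (D + h) → h = D (ρ_ref − ρ)/ρ.
h = 85.6 km × (2.68 − 2.6)/2.6 = 2.63 km.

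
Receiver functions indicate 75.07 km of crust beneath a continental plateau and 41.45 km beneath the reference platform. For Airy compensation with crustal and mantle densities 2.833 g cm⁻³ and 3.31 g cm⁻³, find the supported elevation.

4.84 km

Excess crust Δ = 75.07 km − 41.45 km = 33.62 km, split between elevation h and root r with h + r = Δ.
Airy balance ρ_c h = (ρ_m − ρ_c) r gives r = h ρ_c/(ρ_m − ρ_c), so h (1 + ρ_c/(ρ_m − ρ_c)) = Δ, i.e. h = Δ (ρ_m − ρ_c)/ρ_m.
h = 33.62 km × 0.477/3.31 = 4.84 km.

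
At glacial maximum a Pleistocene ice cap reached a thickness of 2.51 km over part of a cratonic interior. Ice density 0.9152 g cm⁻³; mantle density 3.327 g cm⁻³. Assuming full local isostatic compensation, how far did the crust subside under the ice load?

0.69 km

In Airy isostatic equilibrium: the ice load ρ_ice t is balanced by mantle displaced below, ρ_m s.
s = t ρ_ice / ρ_m = 2.51 km × 0.9152/3.327 = 0.69 km.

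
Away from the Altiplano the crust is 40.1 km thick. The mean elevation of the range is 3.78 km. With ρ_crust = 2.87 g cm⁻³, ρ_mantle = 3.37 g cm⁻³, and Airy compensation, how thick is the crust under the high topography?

Root depth r = h ρ_c / (ρ_m − ρ_c) = 3.78 km × 2.87 / 0.5 = 21.7 km.
Total thickness = T + h + r = 40.1 km + 3.78 km + 21.7 km = 65.6 km.

65.6 km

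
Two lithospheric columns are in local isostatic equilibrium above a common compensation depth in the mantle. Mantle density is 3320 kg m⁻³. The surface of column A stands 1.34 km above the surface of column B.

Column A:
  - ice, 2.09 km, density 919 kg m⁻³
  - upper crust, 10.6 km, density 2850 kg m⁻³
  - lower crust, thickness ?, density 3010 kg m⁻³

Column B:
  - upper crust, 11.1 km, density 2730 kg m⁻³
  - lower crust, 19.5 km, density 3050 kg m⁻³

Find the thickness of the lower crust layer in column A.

Take the compensation level at the base of the deeper column (depth z_c below the surface of column A) and equate Σ ρ_i t_i down to z_c; mantle fills any gap and the z_c terms cancel.
Column A: 2.09×919 + 10.6×2850 + x×3010 + (z_c − 12.69 − x)×3320
Column B: 1.34×0 + 11.1×2730 + 19.5×3050 + (z_c − 1.34 − 30.6)×3320
The z_c×3320 term appears on both sides and cancels. Collect the known terms of each column as K = Σ(ρt)_known − 3320 × (depth of known layers): K_A = 32130.71 − 3320×12.69 = −10000.09; K_B = 89778 − 3320×(1.34 + 30.6) = −16262.8.
Balance: K_A − x×(3320 − 3010) = K_B, so x = (K_A − K_B)/(3320 − 3010) = 6262.71/310 = 20.2 km.

20.2 km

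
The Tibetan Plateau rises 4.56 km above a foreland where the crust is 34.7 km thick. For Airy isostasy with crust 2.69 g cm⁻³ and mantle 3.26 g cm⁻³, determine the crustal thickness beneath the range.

60.8 km

Root depth r = h ρ_c / (ρ_m − ρ_c) = 4.56 km × 2.69 / 0.57 = 21.52 km.
Total thickness = T + h + r = 34.7 km + 4.56 km + 21.52 km = 60.8 km.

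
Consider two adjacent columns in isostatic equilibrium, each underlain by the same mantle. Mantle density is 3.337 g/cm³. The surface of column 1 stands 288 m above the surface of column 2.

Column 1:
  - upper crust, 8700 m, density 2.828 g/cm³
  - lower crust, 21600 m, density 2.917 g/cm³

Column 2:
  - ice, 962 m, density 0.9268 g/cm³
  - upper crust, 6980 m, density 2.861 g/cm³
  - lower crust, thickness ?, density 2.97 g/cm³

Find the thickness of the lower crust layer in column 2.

Take the compensation level at the base of the deeper column (depth z_c below the surface of column 1) and equate Σ ρ_i t_i down to z_c; mantle fills any gap and the z_c terms cancel.
Column 1: 8700×2.828 + 21600×2.917 + (z_c − 30300)×3.337
Column 2: 288×0 + 962×0.9268 + 6980×2.861 + x×2.97 + (z_c − 288 − 7942 − x)×3.337
The z_c×3.337 term appears on both sides and cancels. Collect the known terms of each column as K = Σ(ρt)_known − 3.337 × (depth of known layers): K_1 = 87610.8 − 3.337×30300 = −13500.3; K_2 = 20861.3616 − 3.337×(288 + 7942) = −6602.1484.
Balance: K_1 = K_2 − x×(3.337 − 2.97), so x = (K_2 − K_1)/(3.337 − 2.97) = 6898.15/0.367 = 18800 m.

18800 m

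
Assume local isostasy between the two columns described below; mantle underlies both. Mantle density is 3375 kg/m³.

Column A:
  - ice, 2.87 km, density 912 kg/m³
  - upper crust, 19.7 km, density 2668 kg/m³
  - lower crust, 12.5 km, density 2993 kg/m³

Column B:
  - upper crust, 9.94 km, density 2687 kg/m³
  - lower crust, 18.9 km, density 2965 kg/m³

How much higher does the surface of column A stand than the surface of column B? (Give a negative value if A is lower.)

3.31 km

For any compensation level in the mantle, the mantle terms cancel and isostasy reduces to e = (Σt_A − Σt_B) − (Σ(ρt)_A − Σ(ρt)_B) / ρ_m.
Σt_A = 35.07 km; Σt_B = 28.84 km; Σ(ρt)_A = 92589.54; Σ(ρt)_B = 82747.28 (in km·kg/m³).
e = (35.07 − 28.84) − (92589.54 − 82747.28) / 3375 = 3.31 km.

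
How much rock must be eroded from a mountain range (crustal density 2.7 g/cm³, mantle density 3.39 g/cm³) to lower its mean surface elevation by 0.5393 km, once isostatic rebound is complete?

2.65 km

Net drop Δ = e − u = e − e ρ_c/ρ_m = e (ρ_m − ρ_c)/ρ_m.
e = Δ ρ_m/(ρ_m − ρ_c) = 0.5393 km × 3.39/0.69 = 2.65 km.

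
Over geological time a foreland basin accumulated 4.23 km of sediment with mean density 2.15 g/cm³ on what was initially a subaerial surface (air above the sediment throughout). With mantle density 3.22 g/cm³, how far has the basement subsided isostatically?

2.82 km

Subaerial load: s = t ρ_sed / ρ_m = 4.23 km × 2.15/3.22 = 2.82 km.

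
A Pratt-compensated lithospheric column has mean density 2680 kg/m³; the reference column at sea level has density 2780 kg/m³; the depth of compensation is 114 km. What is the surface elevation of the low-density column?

4.25 km

ρ_ref D = ρ (D + h) → h = D (ρ_ref − ρ)/ρ.
h = 114 km × (2780 − 2680)/2680 = 4.25 km.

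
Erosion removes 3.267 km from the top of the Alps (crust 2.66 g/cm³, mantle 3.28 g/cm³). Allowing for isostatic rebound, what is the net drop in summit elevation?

Rebound u = e ρ_c/ρ_m = 3.267 km × 2.66/3.28 = 2.649 km.
Net surface drop = e − u = 3.267 km − 2.649 km = e (ρ_m − ρ_c)/ρ_m = 0.618 km.

0.618 km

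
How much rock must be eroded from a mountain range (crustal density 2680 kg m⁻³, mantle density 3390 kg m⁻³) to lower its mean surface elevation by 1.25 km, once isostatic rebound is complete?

Net drop Δ = e − u = e − e ρ_c/ρ_m = e (ρ_m − ρ_c)/ρ_m.
e = Δ ρ_m/(ρ_m − ρ_c) = 1.25 km × 3390/710 = 5.97 km.

5.97 km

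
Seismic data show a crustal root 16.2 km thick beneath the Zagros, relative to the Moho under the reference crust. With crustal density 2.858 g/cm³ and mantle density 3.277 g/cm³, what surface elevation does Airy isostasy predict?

For local isostatic compensation: ρ_c h = (ρ_m − ρ_c) r.
h = r (ρ_m − ρ_c) / ρ_c = 16.2 km × (3.277 − 2.858) / 2.858 = 2.38 km.

2.38 km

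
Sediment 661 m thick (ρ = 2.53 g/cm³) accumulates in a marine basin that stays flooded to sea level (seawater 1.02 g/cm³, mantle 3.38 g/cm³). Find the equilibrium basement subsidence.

423 m

Submarine loading: the sediment displaces seawater, and the subsidence is in turn flooded, so s (ρ_m − ρ_w) = t (ρ_sed − ρ_w).
s = 661 m × (2.53 − 1.02) / (3.38 − 1.02) = 423 m.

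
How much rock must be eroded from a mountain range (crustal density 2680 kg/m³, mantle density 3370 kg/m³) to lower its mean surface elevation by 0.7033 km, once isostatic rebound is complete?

Net drop Δ = e − u = e − e ρ_c/ρ_m = e (ρ_m − ρ_c)/ρ_m.
e = Δ ρ_m/(ρ_m − ρ_c) = 0.7033 km × 3370/690 = 3.43 km.

3.43 km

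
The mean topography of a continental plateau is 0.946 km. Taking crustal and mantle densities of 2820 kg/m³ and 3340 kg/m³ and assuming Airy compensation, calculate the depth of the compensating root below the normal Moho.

5.13 km

Isostatic balance requires: the weight of the topography is balanced by the buoyancy of the root, ρ_c h = (ρ_m − ρ_c) r.
r = h · ρ_c / (ρ_m − ρ_c) = 0.946 km × 2820 / (3340 − 2820) = 5.13 km.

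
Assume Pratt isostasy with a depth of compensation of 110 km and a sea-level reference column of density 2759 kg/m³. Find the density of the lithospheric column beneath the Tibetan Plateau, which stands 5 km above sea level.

2640 kg/m³

Pratt balance: ρ_ref D = ρ (D + h).
ρ = ρ_ref D/(D + h) = 2759 × 110 km/(110 km + 5 km) = 2640 kg/m³.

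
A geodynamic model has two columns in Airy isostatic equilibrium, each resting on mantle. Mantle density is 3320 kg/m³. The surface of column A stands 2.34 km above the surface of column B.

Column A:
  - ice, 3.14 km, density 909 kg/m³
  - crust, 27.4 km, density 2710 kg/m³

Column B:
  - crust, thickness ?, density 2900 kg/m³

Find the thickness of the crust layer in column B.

39.3 km

Take the compensation level at the base of the deeper column (depth z_c below the surface of column A) and equate Σ ρ_i t_i down to z_c; mantle fills any gap and the z_c terms cancel.
Column A: 3.14×909 + 27.4×2710 + (z_c − 30.54)×3320
Column B: 2.34×0 + x×2900 + (z_c − 2.34 − 0 − x)×3320
The z_c×3320 term appears on both sides and cancels. Collect the known terms of each column as K = Σ(ρt)_known − 3320 × (depth of known layers): K_A = 77108.26 − 3320×30.54 = −24284.54; K_B = 0 − 3320×(2.34 + 0) = −7768.8.
Balance: K_A = K_B − x×(3320 − 2900), so x = (K_B − K_A)/(3320 − 2900) = 16515.7/420 = 39.3 km.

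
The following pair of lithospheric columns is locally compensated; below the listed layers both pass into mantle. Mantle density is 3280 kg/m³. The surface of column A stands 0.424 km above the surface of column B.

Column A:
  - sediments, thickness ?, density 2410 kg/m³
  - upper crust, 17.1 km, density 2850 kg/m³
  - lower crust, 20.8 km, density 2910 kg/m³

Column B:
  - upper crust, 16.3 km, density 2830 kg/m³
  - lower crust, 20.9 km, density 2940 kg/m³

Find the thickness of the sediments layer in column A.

0.9 km

Take the compensation level at the base of the deeper column (depth z_c below the surface of column A) and equate Σ ρ_i t_i down to z_c; mantle fills any gap and the z_c terms cancel.
Column A: x×2410 + 17.1×2850 + 20.8×2910 + (z_c − 37.9 − x)×3280
Column B: 0.424×0 + 16.3×2830 + 20.9×2940 + (z_c − 0.424 − 37.2)×3280
The z_c×3280 term appears on both sides and cancels. Collect the known terms of each column as K = Σ(ρt)_known − 3280 × (depth of known layers): K_A = 109263 − 3280×37.9 = −15049; K_B = 107575 − 3280×(0.424 + 37.2) = −15831.72.
Balance: K_A − x×(3280 − 2410) = K_B, so x = (K_A − K_B)/(3280 − 2410) = 782.72/870 = 0.9 km.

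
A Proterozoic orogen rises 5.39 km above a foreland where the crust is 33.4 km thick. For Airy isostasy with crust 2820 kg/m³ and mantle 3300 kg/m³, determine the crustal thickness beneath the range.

Root depth r = h ρ_c / (ρ_m − ρ_c) = 5.39 km × 2820 / 480 = 31.67 km.
Total thickness = T + h + r = 33.4 km + 5.39 km + 31.67 km = 70.5 km.

70.5 km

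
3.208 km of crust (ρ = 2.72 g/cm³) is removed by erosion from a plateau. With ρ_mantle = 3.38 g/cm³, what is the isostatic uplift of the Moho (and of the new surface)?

Unloading: uplift u = e ρ_c/ρ_m = 3.208 km × 2.72/3.38 = 2.58 km.

2.58 km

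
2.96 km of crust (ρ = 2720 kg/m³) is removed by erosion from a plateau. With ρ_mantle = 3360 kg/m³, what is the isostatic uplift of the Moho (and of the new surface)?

2.4 km

Unloading: uplift u = e ρ_c/ρ_m = 2.96 km × 2720/3360 = 2.4 km.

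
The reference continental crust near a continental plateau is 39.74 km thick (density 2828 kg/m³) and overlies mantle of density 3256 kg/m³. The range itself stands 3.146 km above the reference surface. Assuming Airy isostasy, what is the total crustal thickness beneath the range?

Root depth r = h ρ_c / (ρ_m − ρ_c) = 3.146 km × 2828 / 428 = 20.79 km.
Total thickness = T + h + r = 39.74 km + 3.146 km + 20.79 km = 63.7 km.

63.7 km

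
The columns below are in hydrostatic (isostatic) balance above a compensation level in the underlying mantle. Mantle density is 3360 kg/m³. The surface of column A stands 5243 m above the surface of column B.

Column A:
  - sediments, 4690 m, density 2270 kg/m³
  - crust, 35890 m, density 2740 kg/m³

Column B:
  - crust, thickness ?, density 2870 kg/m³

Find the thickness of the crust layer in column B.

Take the compensation level at the base of the deeper column (depth z_c below the surface of column A) and equate Σ ρ_i t_i down to z_c; mantle fills any gap and the z_c terms cancel.
Column A: 4690×2270 + 35890×2740 + (z_c − 40580)×3360
Column B: 5243×0 + x×2870 + (z_c − 5243 − 0 − x)×3360
The z_c×3360 term appears on both sides and cancels. Collect the known terms of each column as K = Σ(ρt)_known − 3360 × (depth of known layers): K_A = 108984900 − 3360×40580 = −27363900; K_B = 0 − 3360×(5243 + 0) = −17616480.
Balance: K_A = K_B − x×(3360 − 2870), so x = (K_B − K_A)/(3360 − 2870) = 9747420/490 = 19900 m.

19900 m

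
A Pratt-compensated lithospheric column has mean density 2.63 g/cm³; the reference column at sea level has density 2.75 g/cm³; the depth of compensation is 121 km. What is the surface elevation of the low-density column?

ρ_ref D = ρ (D + h) → h = D (ρ_ref − ρ)/ρ.
h = 121 km × (2.75 − 2.63)/2.63 = 5.52 km.

5.52 km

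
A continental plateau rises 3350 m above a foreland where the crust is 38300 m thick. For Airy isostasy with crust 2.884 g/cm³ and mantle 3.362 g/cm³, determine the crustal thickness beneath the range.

Root depth r = h ρ_c / (ρ_m − ρ_c) = 3350 m × 2.884 / 0.478 = 20210 m.
Total thickness = T + h + r = 38300 m + 3350 m + 20210 m = 61900 m.

61900 m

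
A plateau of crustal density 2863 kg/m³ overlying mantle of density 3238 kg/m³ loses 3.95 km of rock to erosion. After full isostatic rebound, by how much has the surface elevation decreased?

Rebound u = e ρ_c/ρ_m = 3.95 km × 2863/3238 = 3.493 km.
Net surface drop = e − u = 3.95 km − 3.493 km = e (ρ_m − ρ_c)/ρ_m = 0.457 km.

0.457 km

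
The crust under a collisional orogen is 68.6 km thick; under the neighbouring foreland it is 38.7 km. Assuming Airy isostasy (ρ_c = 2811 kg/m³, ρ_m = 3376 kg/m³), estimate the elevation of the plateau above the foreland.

5 km

Excess crust Δ = 68.6 km − 38.7 km = 29.9 km, split between elevation h and root r with h + r = Δ.
Airy balance ρ_c h = (ρ_m − ρ_c) r gives r = h ρ_c/(ρ_m − ρ_c), so h (1 + ρ_c/(ρ_m − ρ_c)) = Δ, i.e. h = Δ (ρ_m − ρ_c)/ρ_m.
h = 29.9 km × 565/3376 = 5 km.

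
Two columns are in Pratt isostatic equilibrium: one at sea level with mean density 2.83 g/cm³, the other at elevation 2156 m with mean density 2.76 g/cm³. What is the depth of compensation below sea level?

85000 m

ρ_ref D = ρ (D + h) → D (ρ_ref − ρ) = ρ h.
D = ρ h/(ρ_ref − ρ) = 2.76 × 2156 m/(2.83 − 2.76) = 85000 m.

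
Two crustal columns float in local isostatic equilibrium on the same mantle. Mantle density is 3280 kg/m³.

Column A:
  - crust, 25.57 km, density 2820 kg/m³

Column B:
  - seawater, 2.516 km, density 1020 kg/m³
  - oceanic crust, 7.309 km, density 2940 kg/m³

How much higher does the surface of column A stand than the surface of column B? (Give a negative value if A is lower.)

1.09 km

For any compensation level in the mantle, the mantle terms cancel and isostasy reduces to e = (Σt_A − Σt_B) − (Σ(ρt)_A − Σ(ρt)_B) / ρ_m.
Σt_A = 25.57 km; Σt_B = 9.825 km; Σ(ρt)_A = 72107.4; Σ(ρt)_B = 24054.78 (in km·kg/m³).
e = (25.57 − 9.825) − (72107.4 − 24054.78) / 3280 = 1.09 km.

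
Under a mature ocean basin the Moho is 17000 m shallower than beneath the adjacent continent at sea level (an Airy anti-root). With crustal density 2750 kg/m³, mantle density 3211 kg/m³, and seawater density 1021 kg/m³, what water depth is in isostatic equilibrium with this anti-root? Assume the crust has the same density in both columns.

Replacing a thickness d of crust by seawater at the top must be balanced by replacing crust with mantle at the base: d (ρ_c − ρ_w) = a (ρ_m − ρ_c).
d = a (ρ_m − ρ_c)/(ρ_c − ρ_w) = 17000 m × 461/1729 = 4530 m.

4530 m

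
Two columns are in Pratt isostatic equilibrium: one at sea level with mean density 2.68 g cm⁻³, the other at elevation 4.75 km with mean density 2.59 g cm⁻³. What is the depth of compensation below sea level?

137 km

ρ_ref D = ρ (D + h) → D (ρ_ref − ρ) = ρ h.
D = ρ h/(ρ_ref − ρ) = 2.59 × 4.75 km/(2.68 − 2.59) = 137 km.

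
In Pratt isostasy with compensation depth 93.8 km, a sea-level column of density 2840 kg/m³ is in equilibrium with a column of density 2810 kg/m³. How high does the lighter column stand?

ρ_ref D = ρ (D + h) → h = D (ρ_ref − ρ)/ρ.
h = 93.8 km × (2840 − 2810)/2810 = 1 km.

1 km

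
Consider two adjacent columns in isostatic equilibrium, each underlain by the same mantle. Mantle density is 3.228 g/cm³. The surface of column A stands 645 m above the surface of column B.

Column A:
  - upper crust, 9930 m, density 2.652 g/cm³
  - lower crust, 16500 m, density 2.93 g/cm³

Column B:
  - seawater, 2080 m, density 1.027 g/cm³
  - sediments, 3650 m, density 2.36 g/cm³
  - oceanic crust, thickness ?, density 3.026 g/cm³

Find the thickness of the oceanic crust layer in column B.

4000 m

Take the compensation level at the base of the deeper column (depth z_c below the surface of column A) and equate Σ ρ_i t_i down to z_c; mantle fills any gap and the z_c terms cancel.
Column A: 9930×2.652 + 16500×2.93 + (z_c − 26430)×3.228
Column B: 645×0 + 2080×1.027 + 3650×2.36 + x×3.026 + (z_c − 645 − 5730 − x)×3.228
The z_c×3.228 term appears on both sides and cancels. Collect the known terms of each column as K = Σ(ρt)_known − 3.228 × (depth of known layers): K_A = 74679.36 − 3.228×26430 = −10636.68; K_B = 10750.16 − 3.228×(645 + 5730) = −9828.34.
Balance: K_A = K_B − x×(3.228 − 3.026), so x = (K_B − K_A)/(3.228 − 3.026) = 808.34/0.202 = 4000 m.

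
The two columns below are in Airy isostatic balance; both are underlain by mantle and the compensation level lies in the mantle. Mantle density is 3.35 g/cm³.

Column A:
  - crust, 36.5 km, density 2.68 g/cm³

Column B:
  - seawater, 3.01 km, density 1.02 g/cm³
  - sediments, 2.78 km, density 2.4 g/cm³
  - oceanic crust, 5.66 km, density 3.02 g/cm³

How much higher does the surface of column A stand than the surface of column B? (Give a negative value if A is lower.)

3.86 km

For any compensation level in the mantle, the mantle terms cancel and isostasy reduces to e = (Σt_A − Σt_B) − (Σ(ρt)_A − Σ(ρt)_B) / ρ_m.
Σt_A = 36.5 km; Σt_B = 11.45 km; Σ(ρt)_A = 97.82; Σ(ρt)_B = 26.8354 (in km·g/cm³).
e = (36.5 − 11.45) − (97.82 − 26.8354) / 3.35 = 3.86 km.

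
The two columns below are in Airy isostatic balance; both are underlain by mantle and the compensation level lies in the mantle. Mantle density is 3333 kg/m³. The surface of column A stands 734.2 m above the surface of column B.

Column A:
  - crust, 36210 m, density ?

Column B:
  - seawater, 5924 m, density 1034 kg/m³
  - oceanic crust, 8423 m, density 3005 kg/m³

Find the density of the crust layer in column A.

Take the compensation level at the base of the deeper column (depth z_c below the surface of column A) and equate Σ ρ_i t_i down to z_c; mantle fills any gap and the z_c terms cancel.
Column A: 36210×ρ + (z_c − 36210)×3333
Column B: 734.2×0 + 5924×1034 + 8423×3005 + (z_c − 734.2 − 14347)×3333
The z_c×3333 term appears on both sides and cancels. Collect the known terms of each column as K = Σ(ρt)_known − 3333 × (depth of known layers): K_A = 0 − 3333×36210 = −120687930; K_B = 31436531 − 3333×(734.2 + 14347) = −18829108.6.
Balance: K_A + 36210×ρ = K_B, so ρ = (K_B − K_A)/36210 = 101859000/36210 = 2810 kg/m³.

2810 kg/m³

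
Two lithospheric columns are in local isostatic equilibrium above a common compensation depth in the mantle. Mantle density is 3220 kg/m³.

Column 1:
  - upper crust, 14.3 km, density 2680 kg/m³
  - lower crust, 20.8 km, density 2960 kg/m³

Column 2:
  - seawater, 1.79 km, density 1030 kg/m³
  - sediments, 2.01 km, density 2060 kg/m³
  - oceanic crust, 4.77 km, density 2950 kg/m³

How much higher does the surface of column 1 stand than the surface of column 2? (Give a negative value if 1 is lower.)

For any compensation level in the mantle, the mantle terms cancel and isostasy reduces to e = (Σt_1 − Σt_2) − (Σ(ρt)_1 − Σ(ρt)_2) / ρ_m.
Σt_1 = 35.1 km; Σt_2 = 8.57 km; Σ(ρt)_1 = 99892; Σ(ρt)_2 = 20055.8 (in km·kg/m³).
e = (35.1 − 8.57) − (99892 − 20055.8) / 3220 = 1.74 km.

1.74 km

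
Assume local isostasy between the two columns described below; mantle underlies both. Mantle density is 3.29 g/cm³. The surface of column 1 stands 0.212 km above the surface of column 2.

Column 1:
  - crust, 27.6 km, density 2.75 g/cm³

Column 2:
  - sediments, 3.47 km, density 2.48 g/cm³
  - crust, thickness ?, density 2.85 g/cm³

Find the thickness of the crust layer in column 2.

Take the compensation level at the base of the deeper column (depth z_c below the surface of column 1) and equate Σ ρ_i t_i down to z_c; mantle fills any gap and the z_c terms cancel.
Column 1: 27.6×2.75 + (z_c − 27.6)×3.29
Column 2: 0.212×0 + 3.47×2.48 + x×2.85 + (z_c − 0.212 − 3.47 − x)×3.29
The z_c×3.29 term appears on both sides and cancels. Collect the known terms of each column as K = Σ(ρt)_known − 3.29 × (depth of known layers): K_1 = 75.9 − 3.29×27.6 = −14.904; K_2 = 8.6056 − 3.29×(0.212 + 3.47) = −3.50818.
Balance: K_1 = K_2 − x×(3.29 − 2.85), so x = (K_2 − K_1)/(3.29 − 2.85) = 11.3958/0.44 = 25.9 km.

25.9 km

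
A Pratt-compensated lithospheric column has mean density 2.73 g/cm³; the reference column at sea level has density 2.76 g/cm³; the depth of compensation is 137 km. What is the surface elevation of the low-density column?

ρ_ref D = ρ (D + h) → h = D (ρ_ref − ρ)/ρ.
h = 137 km × (2.76 − 2.73)/2.73 = 1.51 km.

1.51 km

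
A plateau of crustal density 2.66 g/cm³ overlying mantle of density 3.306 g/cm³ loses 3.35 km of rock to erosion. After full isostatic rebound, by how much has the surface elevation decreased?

Rebound u = e ρ_c/ρ_m = 3.35 km × 2.66/3.306 = 2.695 km.
Net surface drop = e − u = 3.35 km − 2.695 km = e (ρ_m − ρ_c)/ρ_m = 0.655 km.

0.655 km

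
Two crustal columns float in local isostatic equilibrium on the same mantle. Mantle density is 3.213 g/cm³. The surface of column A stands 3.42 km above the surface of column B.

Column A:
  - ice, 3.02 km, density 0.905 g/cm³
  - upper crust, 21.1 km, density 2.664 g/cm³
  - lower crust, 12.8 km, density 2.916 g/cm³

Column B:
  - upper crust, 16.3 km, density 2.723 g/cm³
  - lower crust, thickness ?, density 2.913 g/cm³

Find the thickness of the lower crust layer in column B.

Take the compensation level at the base of the deeper column (depth z_c below the surface of column A) and equate Σ ρ_i t_i down to z_c; mantle fills any gap and the z_c terms cancel.
Column A: 3.02×0.905 + 21.1×2.664 + 12.8×2.916 + (z_c − 36.92)×3.213
Column B: 3.42×0 + 16.3×2.723 + x×2.913 + (z_c − 3.42 − 16.3 − x)×3.213
The z_c×3.213 term appears on both sides and cancels. Collect the known terms of each column as K = Σ(ρt)_known − 3.213 × (depth of known layers): K_A = 96.2683 − 3.213×36.92 = −22.35566; K_B = 44.3849 − 3.213×(3.42 + 16.3) = −18.97546.
Balance: K_A = K_B − x×(3.213 − 2.913), so x = (K_B − K_A)/(3.213 − 2.913) = 3.3802/0.3 = 11.3 km.

11.3 km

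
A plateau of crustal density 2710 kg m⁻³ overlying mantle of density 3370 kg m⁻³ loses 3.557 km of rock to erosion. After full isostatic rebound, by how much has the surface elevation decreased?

Rebound u = e ρ_c/ρ_m = 3.557 km × 2710/3370 = 2.86 km.
Net surface drop = e − u = 3.557 km − 2.86 km = e (ρ_m − ρ_c)/ρ_m = 0.697 km.

0.697 km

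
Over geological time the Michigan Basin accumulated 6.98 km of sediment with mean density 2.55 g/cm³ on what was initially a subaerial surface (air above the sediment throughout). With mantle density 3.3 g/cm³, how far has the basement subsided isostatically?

5.39 km

Subaerial load: s = t ρ_sed / ρ_m = 6.98 km × 2.55/3.3 = 5.39 km.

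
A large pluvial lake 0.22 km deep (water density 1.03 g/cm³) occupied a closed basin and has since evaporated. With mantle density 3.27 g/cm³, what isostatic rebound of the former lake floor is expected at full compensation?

0.0693 km

u = d ρ_w/ρ_m = 0.22 km × 1.03/3.27 = 0.0693 km.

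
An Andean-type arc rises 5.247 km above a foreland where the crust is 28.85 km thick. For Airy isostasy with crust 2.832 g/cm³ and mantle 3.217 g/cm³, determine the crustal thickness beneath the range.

Root depth r = h ρ_c / (ρ_m − ρ_c) = 5.247 km × 2.832 / 0.385 = 38.6 km.
Total thickness = T + h + r = 28.85 km + 5.247 km + 38.6 km = 72.7 km.

72.7 km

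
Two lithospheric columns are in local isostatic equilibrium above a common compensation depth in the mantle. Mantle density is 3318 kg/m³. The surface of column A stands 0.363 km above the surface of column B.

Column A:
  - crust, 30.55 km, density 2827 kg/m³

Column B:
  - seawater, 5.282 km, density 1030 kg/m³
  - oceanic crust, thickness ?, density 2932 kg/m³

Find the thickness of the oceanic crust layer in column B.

Take the compensation level at the base of the deeper column (depth z_c below the surface of column A) and equate Σ ρ_i t_i down to z_c; mantle fills any gap and the z_c terms cancel.
Column A: 30.55×2827 + (z_c − 30.55)×3318
Column B: 0.363×0 + 5.282×1030 + x×2932 + (z_c − 0.363 − 5.282 − x)×3318
The z_c×3318 term appears on both sides and cancels. Collect the known terms of each column as K = Σ(ρt)_known − 3318 × (depth of known layers): K_A = 86364.85 − 3318×30.55 = −15000.05; K_B = 5440.46 − 3318×(0.363 + 5.282) = −13289.65.
Balance: K_A = K_B − x×(3318 − 2932), so x = (K_B − K_A)/(3318 − 2932) = 1710.4/386 = 4.43 km.

4.43 km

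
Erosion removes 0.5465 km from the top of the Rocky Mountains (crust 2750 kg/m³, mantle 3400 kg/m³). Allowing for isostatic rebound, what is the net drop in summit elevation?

0.104 km

Rebound u = e ρ_c/ρ_m = 0.5465 km × 2750/3400 = 0.442 km.
Net surface drop = e − u = 0.5465 km − 0.442 km = e (ρ_m − ρ_c)/ρ_m = 0.104 km.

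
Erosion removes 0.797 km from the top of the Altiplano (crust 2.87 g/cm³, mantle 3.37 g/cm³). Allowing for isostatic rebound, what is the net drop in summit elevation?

0.118 km

Rebound u = e ρ_c/ρ_m = 0.797 km × 2.87/3.37 = 0.6788 km.
Net surface drop = e − u = 0.797 km − 0.6788 km = e (ρ_m − ρ_c)/ρ_m = 0.118 km.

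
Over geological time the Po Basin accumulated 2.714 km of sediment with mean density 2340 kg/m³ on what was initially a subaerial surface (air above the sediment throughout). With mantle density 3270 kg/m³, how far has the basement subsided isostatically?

1.94 km

Subaerial load: s = t ρ_sed / ρ_m = 2.714 km × 2340/3270 = 1.94 km.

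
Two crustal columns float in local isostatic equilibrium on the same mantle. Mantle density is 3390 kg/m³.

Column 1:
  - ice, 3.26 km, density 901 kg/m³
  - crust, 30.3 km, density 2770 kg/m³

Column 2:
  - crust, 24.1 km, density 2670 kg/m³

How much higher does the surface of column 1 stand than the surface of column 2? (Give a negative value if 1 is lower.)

2.82 km

For any compensation level in the mantle, the mantle terms cancel and isostasy reduces to e = (Σt_1 − Σt_2) − (Σ(ρt)_1 − Σ(ρt)_2) / ρ_m.
Σt_1 = 33.56 km; Σt_2 = 24.1 km; Σ(ρt)_1 = 86868.26; Σ(ρt)_2 = 64347 (in km·kg/m³).
e = (33.56 − 24.1) − (86868.26 − 64347) / 3390 = 2.82 km.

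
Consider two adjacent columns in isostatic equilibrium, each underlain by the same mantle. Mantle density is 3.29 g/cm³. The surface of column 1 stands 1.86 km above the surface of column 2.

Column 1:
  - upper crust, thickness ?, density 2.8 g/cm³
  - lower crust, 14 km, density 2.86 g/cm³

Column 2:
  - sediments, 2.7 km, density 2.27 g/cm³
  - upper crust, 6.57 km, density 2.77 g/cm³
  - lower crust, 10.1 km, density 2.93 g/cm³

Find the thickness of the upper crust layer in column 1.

Take the compensation level at the base of the deeper column (depth z_c below the surface of column 1) and equate Σ ρ_i t_i down to z_c; mantle fills any gap and the z_c terms cancel.
Column 1: x×2.8 + 14×2.86 + (z_c − 14 − x)×3.29
Column 2: 1.86×0 + 2.7×2.27 + 6.57×2.77 + 10.1×2.93 + (z_c − 1.86 − 19.37)×3.29
The z_c×3.29 term appears on both sides and cancels. Collect the known terms of each column as K = Σ(ρt)_known − 3.29 × (depth of known layers): K_1 = 40.04 − 3.29×14 = −6.02; K_2 = 53.9209 − 3.29×(1.86 + 19.37) = −15.9258.
Balance: K_1 − x×(3.29 − 2.8) = K_2, so x = (K_1 − K_2)/(3.29 − 2.8) = 9.9058/0.49 = 20.2 km.

20.2 km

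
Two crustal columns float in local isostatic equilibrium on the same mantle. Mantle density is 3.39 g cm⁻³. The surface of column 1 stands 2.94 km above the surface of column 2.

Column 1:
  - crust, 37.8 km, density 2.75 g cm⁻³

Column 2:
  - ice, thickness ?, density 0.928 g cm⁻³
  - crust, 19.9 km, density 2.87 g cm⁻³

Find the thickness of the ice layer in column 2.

Take the compensation level at the base of the deeper column (depth z_c below the surface of column 1) and equate Σ ρ_i t_i down to z_c; mantle fills any gap and the z_c terms cancel.
Column 1: 37.8×2.75 + (z_c − 37.8)×3.39
Column 2: 2.94×0 + x×0.928 + 19.9×2.87 + (z_c − 2.94 − 19.9 − x)×3.39
The z_c×3.39 term appears on both sides and cancels. Collect the known terms of each column as K = Σ(ρt)_known − 3.39 × (depth of known layers): K_1 = 103.95 − 3.39×37.8 = −24.192; K_2 = 57.113 − 3.39×(2.94 + 19.9) = −20.3146.
Balance: K_1 = K_2 − x×(3.39 − 0.928), so x = (K_2 − K_1)/(3.39 − 0.928) = 3.8774/2.462 = 1.57 km.

1.57 km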